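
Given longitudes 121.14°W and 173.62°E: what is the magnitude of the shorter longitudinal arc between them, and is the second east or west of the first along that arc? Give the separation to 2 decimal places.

Raw difference: 173.62 − -121.14 = 294.76°.
Normalise into (−180°, 180°]: 294.76° − 360° = -65.24°.
Negative ⇒ the second point lies to the west; separation 65.24°.

65.24° west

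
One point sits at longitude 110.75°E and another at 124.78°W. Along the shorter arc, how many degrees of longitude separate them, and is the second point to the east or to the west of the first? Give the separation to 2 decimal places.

124.47° east

Raw difference: -124.78 − 110.75 = -235.53°.
Normalise into (−180°, 180°]: -235.53° + 360° = 124.47°.
Positive ⇒ the second point lies to the east; separation 124.47°.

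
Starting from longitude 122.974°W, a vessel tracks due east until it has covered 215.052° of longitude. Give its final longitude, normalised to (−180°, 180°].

92.078°E

Start at -122.974°; shift +215.052° → +92.078°.
+92.078° already lies in (−180°, 180°].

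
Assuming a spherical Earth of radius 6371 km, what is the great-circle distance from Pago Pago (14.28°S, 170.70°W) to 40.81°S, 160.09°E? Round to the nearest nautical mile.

2205 nmi

Δλ = 160.09 − -170.70 = 330.79°; wrapped into (−180°, 180°]: -29.21°.
Δφ = -40.81 − -14.28 = -26.53°.
a = sin²(Δφ/2) + cos φ₁ · cos φ₂ · sin²(Δλ/2) = 0.099286.
c = 2·atan2(√a, √(1−a)) = 0.64112 rad → d = 6371·c ≈ 4084.57 km ≈ 2205.49 nmi.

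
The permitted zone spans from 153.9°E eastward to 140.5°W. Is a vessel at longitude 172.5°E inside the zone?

Yes

Band width going east from +153.9° to -140.5°: ((-140.5 − 153.9) mod 360) = 65.6°.
Offset of +172.5° east of the west edge: ((172.5 − 153.9) mod 360) = 18.6°.
18.6° ≤ 65.6° ⇒ inside.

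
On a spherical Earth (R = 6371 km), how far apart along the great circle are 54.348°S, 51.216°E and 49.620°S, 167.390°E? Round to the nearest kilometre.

Δλ = 167.390 − 51.216 = 116.174°.
Δφ = -49.620 − -54.348 = 4.728°.
a = sin²(Δφ/2) + cos φ₁ · cos φ₂ · sin²(Δλ/2) = 0.273787.
c = 2·atan2(√a, √(1−a)) = 1.10131 rad → d = 6371·c ≈ 7016.46 km.

7016 km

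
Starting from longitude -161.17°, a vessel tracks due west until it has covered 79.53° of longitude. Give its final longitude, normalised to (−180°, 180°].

Start at -161.17°; shift −79.53° → -240.70°.
-240.70° lies outside (−180°, 180°]; add 360° → +119.30°.

+119.30°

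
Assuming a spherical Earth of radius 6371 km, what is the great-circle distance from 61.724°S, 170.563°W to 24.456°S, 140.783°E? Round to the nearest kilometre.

Δλ = 140.783 − -170.563 = 311.346°; wrapped into (−180°, 180°]: -48.654°.
Δφ = -24.456 − -61.724 = 37.268°.
a = sin²(Δφ/2) + cos φ₁ · cos φ₂ · sin²(Δλ/2) = 0.175271.
c = 2·atan2(√a, √(1−a)) = 0.86392 rad → d = 6371·c ≈ 5504.06 km.

5504 km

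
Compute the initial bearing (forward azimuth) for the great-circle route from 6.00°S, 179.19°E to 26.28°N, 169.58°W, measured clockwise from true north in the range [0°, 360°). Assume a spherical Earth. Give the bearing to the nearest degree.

Δλ = -169.58 − 179.19 = -348.77°; wrapped into (−180°, 180°]: 11.23°.
θ = atan2( sin Δλ · cos φ₂ , cos φ₁ · sin φ₂ − sin φ₁ · cos φ₂ · cos Δλ )
  = atan2(0.17462, 0.53226) = 18.163° → normalised to [0°, 360°): 18.163°.

18°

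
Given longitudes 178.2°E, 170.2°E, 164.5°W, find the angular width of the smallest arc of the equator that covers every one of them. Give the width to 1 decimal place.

25.3°

Sort the longitudes: -164.5°, +170.2°, +178.2°.
Eastward gaps between consecutive values (wrapping around): 334.7°, 8.0°, 17.3°.
Largest gap = 334.7° ⇒ minimal covering band is its complement: 360° − 334.7° = 25.3°.
Band runs from +170.2° eastward to -164.5°, crossing the antimeridian.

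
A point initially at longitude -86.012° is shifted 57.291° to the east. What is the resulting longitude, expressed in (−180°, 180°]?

-28.721°

Start at -86.012°; shift +57.291° → -28.721°.
-28.721° already lies in (−180°, 180°].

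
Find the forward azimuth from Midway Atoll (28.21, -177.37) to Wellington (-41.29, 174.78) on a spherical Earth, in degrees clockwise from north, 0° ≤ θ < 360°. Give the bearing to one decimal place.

186.3°

Δλ = 174.78 − -177.37 = 352.15°; wrapped into (−180°, 180°]: -7.85°.
θ = atan2( sin Δλ · cos φ₂ , cos φ₁ · sin φ₂ − sin φ₁ · cos φ₂ · cos Δλ )
  = atan2(-0.10262, -0.93334) = -173.725° → normalised to [0°, 360°): 186.275°.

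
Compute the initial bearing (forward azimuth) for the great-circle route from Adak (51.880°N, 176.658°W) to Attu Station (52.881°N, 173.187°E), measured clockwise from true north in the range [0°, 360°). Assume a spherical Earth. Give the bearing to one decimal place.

Δλ = 173.187 − -176.658 = 349.845°; wrapped into (−180°, 180°]: -10.155°.
θ = atan2( sin Δλ · cos φ₂ , cos φ₁ · sin φ₂ − sin φ₁ · cos φ₂ · cos Δλ )
  = atan2(-0.10640, 0.02491) = -76.825° → normalised to [0°, 360°): 283.175°.

283.2°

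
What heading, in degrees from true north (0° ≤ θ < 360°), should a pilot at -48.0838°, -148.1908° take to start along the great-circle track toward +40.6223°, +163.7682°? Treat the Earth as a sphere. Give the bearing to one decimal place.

Δλ = 163.7682 − -148.1908 = 311.9590°; wrapped into (−180°, 180°]: -48.0410°.
θ = atan2( sin Δλ · cos φ₂ , cos φ₁ · sin φ₂ − sin φ₁ · cos φ₂ · cos Δλ )
  = atan2(-0.56442, 0.81257) = -34.784° → normalised to [0°, 360°): 325.216°.

325.2°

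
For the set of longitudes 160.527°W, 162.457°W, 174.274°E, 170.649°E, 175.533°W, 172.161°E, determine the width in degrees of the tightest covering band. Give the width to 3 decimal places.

Sort the longitudes: -175.533°, -162.457°, -160.527°, +170.649°, +172.161°, +174.274°.
Eastward gaps between consecutive values (wrapping around): 13.076°, 1.930°, 331.176°, 1.512°, 2.113°, 10.193°.
Largest gap = 331.176° ⇒ minimal covering band is its complement: 360° − 331.176° = 28.824°.
Band runs from +170.649° eastward to -160.527°, crossing the antimeridian.

28.824°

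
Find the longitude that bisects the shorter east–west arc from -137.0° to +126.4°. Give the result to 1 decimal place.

+174.7°

Signed shortest Δλ from -137.0° to +126.4° is -96.6°.
Midpoint longitude = -137.0° + (-96.6°)/2 = -137.0° − 48.3° = -185.3°.
Normalise into (−180°, 180°]: +174.7°.
(The naïve average (-137.0 + +126.4)/2 = -5.3° is on the wrong side of the globe.)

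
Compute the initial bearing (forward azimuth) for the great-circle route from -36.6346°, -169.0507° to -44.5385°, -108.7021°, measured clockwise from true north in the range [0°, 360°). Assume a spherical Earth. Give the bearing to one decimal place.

Δλ = -108.7021 − -169.0507 = 60.3486°.
θ = atan2( sin Δλ · cos φ₂ , cos φ₁ · sin φ₂ − sin φ₁ · cos φ₂ · cos Δλ )
  = atan2(0.61944, -0.35242) = 119.637° → normalised to [0°, 360°): 119.637°.

119.6°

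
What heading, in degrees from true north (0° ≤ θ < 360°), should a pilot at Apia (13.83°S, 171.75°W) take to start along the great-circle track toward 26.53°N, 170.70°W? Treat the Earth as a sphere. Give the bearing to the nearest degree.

Δλ = -170.70 − -171.75 = 1.05°.
θ = atan2( sin Δλ · cos φ₂ , cos φ₁ · sin φ₂ − sin φ₁ · cos φ₂ · cos Δλ )
  = atan2(0.01640, 0.64755) = 1.450° → normalised to [0°, 360°): 1.450°.

1°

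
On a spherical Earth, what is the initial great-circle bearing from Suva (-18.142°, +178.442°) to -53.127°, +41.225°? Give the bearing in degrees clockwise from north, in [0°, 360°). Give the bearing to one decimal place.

Δλ = 41.225 − 178.442 = -137.217°.
θ = atan2( sin Δλ · cos φ₂ , cos φ₁ · sin φ₂ − sin φ₁ · cos φ₂ · cos Δλ )
  = atan2(-0.40756, -0.89733) = -155.573° → normalised to [0°, 360°): 204.427°.

204.4°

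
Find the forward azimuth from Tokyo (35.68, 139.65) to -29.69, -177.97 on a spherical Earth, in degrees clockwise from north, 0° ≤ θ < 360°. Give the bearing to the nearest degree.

143°

Δλ = -177.97 − 139.65 = -317.62°; wrapped into (−180°, 180°]: 42.38°.
θ = atan2( sin Δλ · cos φ₂ , cos φ₁ · sin φ₂ − sin φ₁ · cos φ₂ · cos Δλ )
  = atan2(0.58555, -0.77662) = 142.984° → normalised to [0°, 360°): 142.984°.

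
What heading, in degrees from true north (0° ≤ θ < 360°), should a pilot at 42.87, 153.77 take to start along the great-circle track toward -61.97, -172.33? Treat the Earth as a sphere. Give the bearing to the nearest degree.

164°

Δλ = -172.33 − 153.77 = -326.10°; wrapped into (−180°, 180°]: 33.90°.
θ = atan2( sin Δλ · cos φ₂ , cos φ₁ · sin φ₂ − sin φ₁ · cos φ₂ · cos Δλ )
  = atan2(0.26210, -0.91230) = 163.971° → normalised to [0°, 360°): 163.971°.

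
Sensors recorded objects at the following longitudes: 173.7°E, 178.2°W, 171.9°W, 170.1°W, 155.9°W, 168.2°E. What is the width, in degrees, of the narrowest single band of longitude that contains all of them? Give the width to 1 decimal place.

Sort the longitudes: -178.2°, -171.9°, -170.1°, -155.9°, +168.2°, +173.7°.
Eastward gaps between consecutive values (wrapping around): 6.3°, 1.8°, 14.2°, 324.1°, 5.5°, 8.1°.
Largest gap = 324.1° ⇒ minimal covering band is its complement: 360° − 324.1° = 35.9°.
Band runs from +168.2° eastward to -155.9°, crossing the antimeridian.

35.9°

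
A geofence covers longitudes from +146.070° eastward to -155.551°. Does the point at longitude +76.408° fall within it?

Band width going east from +146.070° to -155.551°: ((-155.551 − 146.070) mod 360) = 58.379°.
Offset of +76.408° east of the west edge: ((76.408 − 146.070) mod 360) = 290.338°.
290.338° > 58.379° ⇒ outside.

No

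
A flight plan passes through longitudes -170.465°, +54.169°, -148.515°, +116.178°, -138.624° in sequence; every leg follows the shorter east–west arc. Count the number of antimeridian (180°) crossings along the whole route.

Leg 1: -170.465° → +54.169°, shortest Δλ = -135.366° (west) — crosses 180°.
Leg 2: +54.169° → -148.515°, shortest Δλ = 157.316° (east) — crosses 180°.
Leg 3: -148.515° → +116.178°, shortest Δλ = -95.307° (west) — crosses 180°.
Leg 4: +116.178° → -138.624°, shortest Δλ = 105.198° (east) — crosses 180°.
Total crossings: 4.

4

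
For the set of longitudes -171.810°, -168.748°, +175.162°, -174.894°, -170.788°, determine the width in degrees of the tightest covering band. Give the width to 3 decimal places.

Sort the longitudes: -174.894°, -171.810°, -170.788°, -168.748°, +175.162°.
Eastward gaps between consecutive values (wrapping around): 3.084°, 1.022°, 2.040°, 343.910°, 9.944°.
Largest gap = 343.910° ⇒ minimal covering band is its complement: 360° − 343.910° = 16.090°.
Band runs from +175.162° eastward to -168.748°, crossing the antimeridian.

16.090°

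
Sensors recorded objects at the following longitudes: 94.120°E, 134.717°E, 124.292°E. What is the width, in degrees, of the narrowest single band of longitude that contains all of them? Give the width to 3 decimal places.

40.597°

Sort the longitudes: +94.120°, +124.292°, +134.717°.
Eastward gaps between consecutive values (wrapping around): 30.172°, 10.425°, 319.403°.
Largest gap = 319.403° ⇒ minimal covering band is its complement: 360° − 319.403° = 40.597°.
Band runs from +94.120° eastward to +134.717°.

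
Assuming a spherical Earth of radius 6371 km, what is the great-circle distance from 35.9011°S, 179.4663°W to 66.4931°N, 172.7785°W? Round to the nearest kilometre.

11400 km

Δλ = -172.7785 − -179.4663 = 6.6878°.
Δφ = 66.4931 − -35.9011 = 102.3942°.
a = sin²(Δφ/2) + cos φ₁ · cos φ₂ · sin²(Δλ/2) = 0.608417.
c = 2·atan2(√a, √(1−a)) = 1.78937 rad → d = 6371·c ≈ 11400.06 km.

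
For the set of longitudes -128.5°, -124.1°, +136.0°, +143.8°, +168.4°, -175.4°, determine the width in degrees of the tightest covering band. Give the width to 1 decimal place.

99.9°

Sort the longitudes: -175.4°, -128.5°, -124.1°, +136.0°, +143.8°, +168.4°.
Eastward gaps between consecutive values (wrapping around): 46.9°, 4.4°, 260.1°, 7.8°, 24.6°, 16.2°.
Largest gap = 260.1° ⇒ minimal covering band is its complement: 360° − 260.1° = 99.9°.
Band runs from +136.0° eastward to -124.1°, crossing the antimeridian.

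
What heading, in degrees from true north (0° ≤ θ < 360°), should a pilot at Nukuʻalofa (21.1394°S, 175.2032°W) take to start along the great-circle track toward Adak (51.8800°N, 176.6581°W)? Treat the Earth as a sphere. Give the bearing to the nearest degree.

359°

Δλ = -176.6581 − -175.2032 = -1.4549°.
θ = atan2( sin Δλ · cos φ₂ , cos φ₁ · sin φ₂ − sin φ₁ · cos φ₂ · cos Δλ )
  = atan2(-0.01567, 0.95633) = -0.939° → normalised to [0°, 360°): 359.061°.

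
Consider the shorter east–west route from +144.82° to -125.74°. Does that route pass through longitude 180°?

Yes

Naïve |-125.74 − 144.82| = 270.56° > 180°, so the shorter arc goes the other way round — across 180°.
Signed shortest Δλ = ((-125.74 − 144.82 + 180) mod 360) − 180 = 89.44°.
Going east by 89.44° from +144.82° passes through 180° before reaching -125.74°.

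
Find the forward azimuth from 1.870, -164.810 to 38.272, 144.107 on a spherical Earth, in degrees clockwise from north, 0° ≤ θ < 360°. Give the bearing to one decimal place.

314.6°

Δλ = 144.107 − -164.810 = 308.917°; wrapped into (−180°, 180°]: -51.083°.
θ = atan2( sin Δλ · cos φ₂ , cos φ₁ · sin φ₂ − sin φ₁ · cos φ₂ · cos Δλ )
  = atan2(-0.61084, 0.60297) = -45.371° → normalised to [0°, 360°): 314.629°.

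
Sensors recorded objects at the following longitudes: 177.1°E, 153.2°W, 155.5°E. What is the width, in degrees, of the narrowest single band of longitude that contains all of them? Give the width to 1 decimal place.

51.3°

Sort the longitudes: -153.2°, +155.5°, +177.1°.
Eastward gaps between consecutive values (wrapping around): 308.7°, 21.6°, 29.7°.
Largest gap = 308.7° ⇒ minimal covering band is its complement: 360° − 308.7° = 51.3°.
Band runs from +155.5° eastward to -153.2°, crossing the antimeridian.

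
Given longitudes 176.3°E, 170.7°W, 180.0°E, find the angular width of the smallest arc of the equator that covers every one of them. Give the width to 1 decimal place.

Sort the longitudes: -170.7°, +176.3°, +180.0°.
Eastward gaps between consecutive values (wrapping around): 347.0°, 3.7°, 9.3°.
Largest gap = 347.0° ⇒ minimal covering band is its complement: 360° − 347.0° = 13.0°.
Band runs from +176.3° eastward to -170.7°, crossing the antimeridian.

13.0°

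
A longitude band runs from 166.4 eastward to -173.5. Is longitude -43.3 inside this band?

No

Band width going east from +166.4° to -173.5°: ((-173.5 − 166.4) mod 360) = 20.1°.
Offset of -43.3° east of the west edge: ((-43.3 − 166.4) mod 360) = 150.3°.
150.3° > 20.1° ⇒ outside.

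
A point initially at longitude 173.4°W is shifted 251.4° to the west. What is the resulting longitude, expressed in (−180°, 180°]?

Start at -173.4°; shift −251.4° → -424.8°.
-424.8° lies outside (−180°, 180°]; add 360° → -64.8°.

64.8°W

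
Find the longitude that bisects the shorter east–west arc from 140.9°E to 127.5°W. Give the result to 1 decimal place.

Signed shortest Δλ from +140.9° to -127.5° is +91.6°.
Midpoint longitude = +140.9° + (+91.6°)/2 = +140.9° + 45.8° = +186.7°.
Normalise into (−180°, 180°]: -173.3°.
(The naïve average (+140.9 + -127.5)/2 = 6.7° is on the wrong side of the globe.)

173.3°W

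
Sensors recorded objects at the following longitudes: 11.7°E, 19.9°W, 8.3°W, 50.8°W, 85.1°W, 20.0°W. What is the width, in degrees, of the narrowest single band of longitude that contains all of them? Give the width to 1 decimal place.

Sort the longitudes: -85.1°, -50.8°, -20.0°, -19.9°, -8.3°, +11.7°.
Eastward gaps between consecutive values (wrapping around): 34.3°, 30.8°, 0.1°, 11.6°, 20.0°, 263.2°.
Largest gap = 263.2° ⇒ minimal covering band is its complement: 360° − 263.2° = 96.8°.
Band runs from -85.1° eastward to +11.7°.

96.8°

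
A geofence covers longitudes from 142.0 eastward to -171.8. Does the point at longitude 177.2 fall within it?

Band width going east from +142.0° to -171.8°: ((-171.8 − 142.0) mod 360) = 46.2°.
Offset of +177.2° east of the west edge: ((177.2 − 142.0) mod 360) = 35.2°.
35.2° ≤ 46.2° ⇒ inside.

Yes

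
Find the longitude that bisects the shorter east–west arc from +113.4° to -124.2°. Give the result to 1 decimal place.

Signed shortest Δλ from +113.4° to -124.2° is +122.4°.
Midpoint longitude = +113.4° + (+122.4°)/2 = +113.4° + 61.2° = +174.6°.
(The naïve average (+113.4 + -124.2)/2 = -5.4° is on the wrong side of the globe.)

+174.6°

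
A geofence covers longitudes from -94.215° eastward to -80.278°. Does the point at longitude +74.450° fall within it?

No

Band width going east from -94.215° to -80.278°: ((-80.278 − -94.215) mod 360) = 13.937°.
Offset of +74.450° east of the west edge: ((74.450 − -94.215) mod 360) = 168.665°.
168.665° > 13.937° ⇒ outside.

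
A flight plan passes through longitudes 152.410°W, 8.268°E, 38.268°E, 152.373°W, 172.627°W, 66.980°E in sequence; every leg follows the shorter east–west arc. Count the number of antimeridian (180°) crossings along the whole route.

Leg 1: -152.410° → +8.268°, shortest Δλ = 160.678° (east) — does not cross 180°.
Leg 2: +8.268° → +38.268°, shortest Δλ = 30.0° (east) — does not cross 180°.
Leg 3: +38.268° → -152.373°, shortest Δλ = 169.359° (east) — crosses 180°.
Leg 4: -152.373° → -172.627°, shortest Δλ = -20.254° (west) — does not cross 180°.
Leg 5: -172.627° → +66.980°, shortest Δλ = -120.393° (west) — crosses 180°.
Total crossings: 2.

2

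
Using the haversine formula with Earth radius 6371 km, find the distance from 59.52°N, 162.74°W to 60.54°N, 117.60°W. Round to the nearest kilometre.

2461 km

Δλ = -117.60 − -162.74 = 45.14°.
Δφ = 60.54 − 59.52 = 1.02°.
a = sin²(Δφ/2) + cos φ₁ · cos φ₂ · sin²(Δλ/2) = 0.036829.
c = 2·atan2(√a, √(1−a)) = 0.38621 rad → d = 6371·c ≈ 2460.56 km.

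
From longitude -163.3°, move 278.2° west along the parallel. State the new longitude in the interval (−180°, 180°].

-81.5°

Start at -163.3°; shift −278.2° → -441.5°.
-441.5° lies outside (−180°, 180°]; add 360° → -81.5°.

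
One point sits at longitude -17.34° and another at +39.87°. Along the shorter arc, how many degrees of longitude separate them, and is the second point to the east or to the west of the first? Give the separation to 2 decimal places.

57.21° east

Raw difference: 39.87 − -17.34 = 57.21°.
Normalise into (−180°, 180°]: 57.21° stays 57.21°.
Positive ⇒ the second point lies to the east; separation 57.21°.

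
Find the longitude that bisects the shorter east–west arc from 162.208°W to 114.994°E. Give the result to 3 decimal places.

Signed shortest Δλ from -162.208° to +114.994° is -82.798°.
Midpoint longitude = -162.208° + (-82.798°)/2 = -162.208° − 41.399° = -203.607°.
Normalise into (−180°, 180°]: +156.393°.
(The naïve average (-162.208 + +114.994)/2 = -23.607° is on the wrong side of the globe.)

156.393°E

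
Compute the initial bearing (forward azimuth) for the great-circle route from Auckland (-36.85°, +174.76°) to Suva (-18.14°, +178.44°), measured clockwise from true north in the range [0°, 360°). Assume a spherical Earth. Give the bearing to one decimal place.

10.8°

Δλ = 178.44 − 174.76 = 3.68°.
θ = atan2( sin Δλ · cos φ₂ , cos φ₁ · sin φ₂ − sin φ₁ · cos φ₂ · cos Δλ )
  = atan2(0.06099, 0.31960) = 10.805° → normalised to [0°, 360°): 10.805°.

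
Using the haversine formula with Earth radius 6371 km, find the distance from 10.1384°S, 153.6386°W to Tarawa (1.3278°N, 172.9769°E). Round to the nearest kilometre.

Δλ = 172.9769 − -153.6386 = 326.6155°; wrapped into (−180°, 180°]: -33.3845°.
Δφ = 1.3278 − -10.1384 = 11.4662°.
a = sin²(Δφ/2) + cos φ₁ · cos φ₂ · sin²(Δλ/2) = 0.091171.
c = 2·atan2(√a, √(1−a)) = 0.61346 rad → d = 6371·c ≈ 3908.38 km.

3908 km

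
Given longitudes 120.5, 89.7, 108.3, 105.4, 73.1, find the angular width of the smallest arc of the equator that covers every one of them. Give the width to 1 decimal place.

Sort the longitudes: +73.1°, +89.7°, +105.4°, +108.3°, +120.5°.
Eastward gaps between consecutive values (wrapping around): 16.6°, 15.7°, 2.9°, 12.2°, 312.6°.
Largest gap = 312.6° ⇒ minimal covering band is its complement: 360° − 312.6° = 47.4°.
Band runs from +73.1° eastward to +120.5°.

47.4°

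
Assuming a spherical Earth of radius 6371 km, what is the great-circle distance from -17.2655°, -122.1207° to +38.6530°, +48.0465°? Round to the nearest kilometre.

17452 km

Δλ = 48.0465 − -122.1207 = 170.1672°.
Δφ = 38.6530 − -17.2655 = 55.9185°.
a = sin²(Δφ/2) + cos φ₁ · cos φ₂ · sin²(Δλ/2) = 0.960090.
c = 2·atan2(√a, √(1−a)) = 2.73934 rad → d = 6371·c ≈ 17452.32 km.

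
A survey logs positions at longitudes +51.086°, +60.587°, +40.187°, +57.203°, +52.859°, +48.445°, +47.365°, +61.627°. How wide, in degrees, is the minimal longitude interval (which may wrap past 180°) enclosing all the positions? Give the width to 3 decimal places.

Sort the longitudes: +40.187°, +47.365°, +48.445°, +51.086°, +52.859°, +57.203°, +60.587°, +61.627°.
Eastward gaps between consecutive values (wrapping around): 7.178°, 1.080°, 2.641°, 1.773°, 4.344°, 3.384°, 1.040°, 338.560°.
Largest gap = 338.560° ⇒ minimal covering band is its complement: 360° − 338.560° = 21.440°.
Band runs from +40.187° eastward to +61.627°.

21.440°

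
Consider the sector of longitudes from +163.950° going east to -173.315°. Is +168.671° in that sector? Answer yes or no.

Band width going east from +163.950° to -173.315°: ((-173.315 − 163.950) mod 360) = 22.735°.
Offset of +168.671° east of the west edge: ((168.671 − 163.950) mod 360) = 4.721°.
4.721° ≤ 22.735° ⇒ inside.

Yes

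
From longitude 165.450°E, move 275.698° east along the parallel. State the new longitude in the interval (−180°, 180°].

Start at +165.450°; shift +275.698° → +441.148°.
+441.148° lies outside (−180°, 180°]; subtract 360° → +81.148°.

81.148°E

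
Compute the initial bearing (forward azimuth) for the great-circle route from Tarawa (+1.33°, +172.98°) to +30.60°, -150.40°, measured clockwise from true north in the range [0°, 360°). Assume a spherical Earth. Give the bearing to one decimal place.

Δλ = -150.40 − 172.98 = -323.38°; wrapped into (−180°, 180°]: 36.62°.
θ = atan2( sin Δλ · cos φ₂ , cos φ₁ · sin φ₂ − sin φ₁ · cos φ₂ · cos Δλ )
  = atan2(0.51344, 0.49287) = 46.171° → normalised to [0°, 360°): 46.171°.

46.2°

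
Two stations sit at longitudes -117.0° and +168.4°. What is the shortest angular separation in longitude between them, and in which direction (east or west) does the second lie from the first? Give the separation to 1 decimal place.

74.6° west

Raw difference: 168.4 − -117.0 = 285.4°.
Normalise into (−180°, 180°]: 285.4° − 360° = -74.6°.
Negative ⇒ the second point lies to the west; separation 74.6°.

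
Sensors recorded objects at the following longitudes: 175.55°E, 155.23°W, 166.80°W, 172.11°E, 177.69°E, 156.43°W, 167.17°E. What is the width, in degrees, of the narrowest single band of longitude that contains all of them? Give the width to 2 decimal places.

37.60°

Sort the longitudes: -166.80°, -156.43°, -155.23°, +167.17°, +172.11°, +175.55°, +177.69°.
Eastward gaps between consecutive values (wrapping around): 10.37°, 1.20°, 322.40°, 4.94°, 3.44°, 2.14°, 15.51°.
Largest gap = 322.40° ⇒ minimal covering band is its complement: 360° − 322.40° = 37.60°.
Band runs from +167.17° eastward to -155.23°, crossing the antimeridian.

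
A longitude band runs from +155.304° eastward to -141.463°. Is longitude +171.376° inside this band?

Band width going east from +155.304° to -141.463°: ((-141.463 − 155.304) mod 360) = 63.233°.
Offset of +171.376° east of the west edge: ((171.376 − 155.304) mod 360) = 16.072°.
16.072° ≤ 63.233° ⇒ inside.

Yes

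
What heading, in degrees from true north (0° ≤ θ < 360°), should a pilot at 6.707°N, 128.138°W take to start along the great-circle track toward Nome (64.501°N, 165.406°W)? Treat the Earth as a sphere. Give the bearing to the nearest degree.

343°

Δλ = -165.406 − -128.138 = -37.268°.
θ = atan2( sin Δλ · cos φ₂ , cos φ₁ · sin φ₂ − sin φ₁ · cos φ₂ · cos Δλ )
  = atan2(-0.26068, 0.85640) = -16.930° → normalised to [0°, 360°): 343.070°.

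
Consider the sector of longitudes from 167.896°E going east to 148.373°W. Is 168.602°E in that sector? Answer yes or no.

Yes

Band width going east from +167.896° to -148.373°: ((-148.373 − 167.896) mod 360) = 43.731°.
Offset of +168.602° east of the west edge: ((168.602 − 167.896) mod 360) = 0.706°.
0.706° ≤ 43.731° ⇒ inside.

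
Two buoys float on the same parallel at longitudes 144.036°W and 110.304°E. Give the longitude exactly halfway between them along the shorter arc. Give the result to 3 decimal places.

Signed shortest Δλ from -144.036° to +110.304° is -105.660°.
Midpoint longitude = -144.036° + (-105.660°)/2 = -144.036° − 52.830° = -196.866°.
Normalise into (−180°, 180°]: +163.134°.
(The naïve average (-144.036 + +110.304)/2 = -16.866° is on the wrong side of the globe.)

163.134°E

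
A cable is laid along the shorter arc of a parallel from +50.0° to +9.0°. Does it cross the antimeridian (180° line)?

No

Signed shortest Δλ = ((9.0 − 50.0 + 180) mod 360) − 180 = -41.0°.
Going west by 41.0° from +50.0° reaches +9.0° without touching 180°.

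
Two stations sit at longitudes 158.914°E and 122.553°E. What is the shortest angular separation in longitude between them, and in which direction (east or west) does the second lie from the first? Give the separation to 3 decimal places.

Raw difference: 122.553 − 158.914 = -36.361°.
Normalise into (−180°, 180°]: -36.361° stays -36.361°.
Negative ⇒ the second point lies to the west; separation 36.361°.

36.361° west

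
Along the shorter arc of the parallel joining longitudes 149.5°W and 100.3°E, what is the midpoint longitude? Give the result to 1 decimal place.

155.4°E

Signed shortest Δλ from -149.5° to +100.3° is -110.2°.
Midpoint longitude = -149.5° + (-110.2°)/2 = -149.5° − 55.1° = -204.6°.
Normalise into (−180°, 180°]: +155.4°.
(The naïve average (-149.5 + +100.3)/2 = -24.6° is on the wrong side of the globe.)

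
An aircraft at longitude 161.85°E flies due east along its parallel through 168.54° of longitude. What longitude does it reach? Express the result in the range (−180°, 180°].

Start at +161.85°; shift +168.54° → +330.39°.
+330.39° lies outside (−180°, 180°]; subtract 360° → -29.61°.

29.61°W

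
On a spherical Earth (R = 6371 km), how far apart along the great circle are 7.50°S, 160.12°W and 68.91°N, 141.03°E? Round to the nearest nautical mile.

Δλ = 141.03 − -160.12 = 301.15°; wrapped into (−180°, 180°]: -58.85°.
Δφ = 68.91 − -7.50 = 76.41°.
a = sin²(Δφ/2) + cos φ₁ · cos φ₂ · sin²(Δλ/2) = 0.468620.
c = 2·atan2(√a, √(1−a)) = 1.50800 rad → d = 6371·c ≈ 9607.44 km ≈ 5187.60 nmi.

5188 nmi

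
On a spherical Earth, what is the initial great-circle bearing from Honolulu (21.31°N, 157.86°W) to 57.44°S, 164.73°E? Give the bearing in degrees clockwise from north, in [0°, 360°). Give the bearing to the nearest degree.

199°

Δλ = 164.73 − -157.86 = 322.59°; wrapped into (−180°, 180°]: -37.41°.
θ = atan2( sin Δλ · cos φ₂ , cos φ₁ · sin φ₂ − sin φ₁ · cos φ₂ · cos Δλ )
  = atan2(-0.32695, -0.94056) = -160.832° → normalised to [0°, 360°): 199.168°.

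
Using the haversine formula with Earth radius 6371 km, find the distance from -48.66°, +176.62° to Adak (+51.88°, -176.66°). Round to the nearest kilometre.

11198 km

Δλ = -176.66 − 176.62 = -353.28°; wrapped into (−180°, 180°]: 6.72°.
Δφ = 51.88 − -48.66 = 100.54°.
a = sin²(Δφ/2) + cos φ₁ · cos φ₂ · sin²(Δλ/2) = 0.592862.
c = 2·atan2(√a, √(1−a)) = 1.75760 rad → d = 6371·c ≈ 11197.70 km.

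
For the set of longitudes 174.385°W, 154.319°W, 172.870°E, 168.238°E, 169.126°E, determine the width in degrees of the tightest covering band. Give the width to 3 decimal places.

Sort the longitudes: -174.385°, -154.319°, +168.238°, +169.126°, +172.870°.
Eastward gaps between consecutive values (wrapping around): 20.066°, 322.557°, 0.888°, 3.744°, 12.745°.
Largest gap = 322.557° ⇒ minimal covering band is its complement: 360° − 322.557° = 37.443°.
Band runs from +168.238° eastward to -154.319°, crossing the antimeridian.

37.443°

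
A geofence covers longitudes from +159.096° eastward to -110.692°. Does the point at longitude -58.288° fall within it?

Band width going east from +159.096° to -110.692°: ((-110.692 − 159.096) mod 360) = 90.212°.
Offset of -58.288° east of the west edge: ((-58.288 − 159.096) mod 360) = 142.616°.
142.616° > 90.212° ⇒ outside.

No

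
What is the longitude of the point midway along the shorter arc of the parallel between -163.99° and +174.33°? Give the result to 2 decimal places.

Signed shortest Δλ from -163.99° to +174.33° is -21.68°.
Midpoint longitude = -163.99° + (-21.68°)/2 = -163.99° − 10.84° = -174.83°.
(The naïve average (-163.99 + +174.33)/2 = 5.17° is on the wrong side of the globe.)

-174.83°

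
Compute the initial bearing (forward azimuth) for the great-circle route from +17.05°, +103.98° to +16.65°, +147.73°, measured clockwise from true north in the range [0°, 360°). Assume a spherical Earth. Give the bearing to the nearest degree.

Δλ = 147.73 − 103.98 = 43.75°.
θ = atan2( sin Δλ · cos φ₂ , cos φ₁ · sin φ₂ − sin φ₁ · cos φ₂ · cos Δλ )
  = atan2(0.66252, 0.07101) = 83.882° → normalised to [0°, 360°): 83.882°.

84°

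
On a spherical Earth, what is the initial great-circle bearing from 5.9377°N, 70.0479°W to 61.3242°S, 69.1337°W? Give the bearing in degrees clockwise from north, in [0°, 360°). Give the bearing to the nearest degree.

Δλ = -69.1337 − -70.0479 = 0.9142°.
θ = atan2( sin Δλ · cos φ₂ , cos φ₁ · sin φ₂ − sin φ₁ · cos φ₂ · cos Δλ )
  = atan2(0.00766, -0.92227) = 179.524° → normalised to [0°, 360°): 179.524°.

180°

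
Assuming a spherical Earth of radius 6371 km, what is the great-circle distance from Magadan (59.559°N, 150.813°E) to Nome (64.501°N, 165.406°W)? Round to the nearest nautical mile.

Δλ = -165.406 − 150.813 = -316.219°; wrapped into (−180°, 180°]: 43.781°.
Δφ = 64.501 − 59.559 = 4.942°.
a = sin²(Δφ/2) + cos φ₁ · cos φ₂ · sin²(Δλ/2) = 0.032177.
c = 2·atan2(√a, √(1−a)) = 0.36071 rad → d = 6371·c ≈ 2298.10 km ≈ 1240.88 nmi.

1241 nmi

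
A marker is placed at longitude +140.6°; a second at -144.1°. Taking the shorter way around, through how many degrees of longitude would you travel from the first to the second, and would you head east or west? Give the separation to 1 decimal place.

Raw difference: -144.1 − 140.6 = -284.7°.
Normalise into (−180°, 180°]: -284.7° + 360° = 75.3°.
Positive ⇒ the second point lies to the east; separation 75.3°.

75.3° east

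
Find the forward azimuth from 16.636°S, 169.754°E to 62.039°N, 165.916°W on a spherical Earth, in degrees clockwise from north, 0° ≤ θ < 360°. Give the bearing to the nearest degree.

11°

Δλ = -165.916 − 169.754 = -335.670°; wrapped into (−180°, 180°]: 24.330°.
θ = atan2( sin Δλ · cos φ₂ , cos φ₁ · sin φ₂ − sin φ₁ · cos φ₂ · cos Δλ )
  = atan2(0.19317, 0.96861) = 11.279° → normalised to [0°, 360°): 11.279°.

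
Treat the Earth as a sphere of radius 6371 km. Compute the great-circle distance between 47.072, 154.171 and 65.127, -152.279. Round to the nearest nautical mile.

2008 nmi

Δλ = -152.279 − 154.171 = -306.450°; wrapped into (−180°, 180°]: 53.550°.
Δφ = 65.127 − 47.072 = 18.055°.
a = sin²(Δφ/2) + cos φ₁ · cos φ₂ · sin²(Δλ/2) = 0.082756.
c = 2·atan2(√a, √(1−a)) = 0.58359 rad → d = 6371·c ≈ 3718.07 km ≈ 2007.60 nmi.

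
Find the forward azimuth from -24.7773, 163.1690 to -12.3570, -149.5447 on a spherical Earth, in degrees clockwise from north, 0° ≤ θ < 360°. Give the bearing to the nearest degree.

83°

Δλ = -149.5447 − 163.1690 = -312.7137°; wrapped into (−180°, 180°]: 47.2863°.
θ = atan2( sin Δλ · cos φ₂ , cos φ₁ · sin φ₂ − sin φ₁ · cos φ₂ · cos Δλ )
  = atan2(0.71773, 0.08340) = 83.372° → normalised to [0°, 360°): 83.372°.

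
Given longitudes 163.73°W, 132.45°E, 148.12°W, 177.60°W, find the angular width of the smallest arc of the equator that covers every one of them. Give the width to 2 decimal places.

Sort the longitudes: -177.60°, -163.73°, -148.12°, +132.45°.
Eastward gaps between consecutive values (wrapping around): 13.87°, 15.61°, 280.57°, 49.95°.
Largest gap = 280.57° ⇒ minimal covering band is its complement: 360° − 280.57° = 79.43°.
Band runs from +132.45° eastward to -148.12°, crossing the antimeridian.

79.43°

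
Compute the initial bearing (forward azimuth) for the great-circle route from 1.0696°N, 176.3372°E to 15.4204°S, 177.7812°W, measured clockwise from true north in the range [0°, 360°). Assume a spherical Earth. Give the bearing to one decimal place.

Δλ = -177.7812 − 176.3372 = -354.1184°; wrapped into (−180°, 180°]: 5.8816°.
θ = atan2( sin Δλ · cos φ₂ , cos φ₁ · sin φ₂ − sin φ₁ · cos φ₂ · cos Δλ )
  = atan2(0.09878, -0.28375) = 160.805° → normalised to [0°, 360°): 160.805°.

160.8°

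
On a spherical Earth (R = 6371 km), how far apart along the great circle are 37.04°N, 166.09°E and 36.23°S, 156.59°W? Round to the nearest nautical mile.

Δλ = -156.59 − 166.09 = -322.68°; wrapped into (−180°, 180°]: 37.32°.
Δφ = -36.23 − 37.04 = -73.27°.
a = sin²(Δφ/2) + cos φ₁ · cos φ₂ · sin²(Δλ/2) = 0.421982.
c = 2·atan2(√a, √(1−a)) = 1.41412 rad → d = 6371·c ≈ 9009.37 km ≈ 4864.67 nmi.

4865 nmi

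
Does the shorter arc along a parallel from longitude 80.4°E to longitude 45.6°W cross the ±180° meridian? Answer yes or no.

No

Signed shortest Δλ = ((-45.6 − 80.4 + 180) mod 360) − 180 = -126.0°.
Going west by 126.0° from +80.4° reaches -45.6° without touching 180°.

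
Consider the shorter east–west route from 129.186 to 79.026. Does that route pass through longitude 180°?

No

Signed shortest Δλ = ((79.026 − 129.186 + 180) mod 360) − 180 = -50.16°.
Going west by 50.16° from +129.186° reaches +79.026° without touching 180°.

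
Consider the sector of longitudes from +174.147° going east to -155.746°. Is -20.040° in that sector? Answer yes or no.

Band width going east from +174.147° to -155.746°: ((-155.746 − 174.147) mod 360) = 30.107°.
Offset of -20.040° east of the west edge: ((-20.040 − 174.147) mod 360) = 165.813°.
165.813° > 30.107° ⇒ outside.

No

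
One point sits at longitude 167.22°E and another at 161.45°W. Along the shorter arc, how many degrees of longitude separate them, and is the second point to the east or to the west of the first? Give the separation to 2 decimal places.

Raw difference: -161.45 − 167.22 = -328.67°.
Normalise into (−180°, 180°]: -328.67° + 360° = 31.33°.
Positive ⇒ the second point lies to the east; separation 31.33°.

31.33° east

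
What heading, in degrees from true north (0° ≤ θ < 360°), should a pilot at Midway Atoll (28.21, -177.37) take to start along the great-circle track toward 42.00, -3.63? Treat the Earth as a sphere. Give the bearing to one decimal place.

4.9°

Δλ = -3.63 − -177.37 = 173.74°.
θ = atan2( sin Δλ · cos φ₂ , cos φ₁ · sin φ₂ − sin φ₁ · cos φ₂ · cos Δλ )
  = atan2(0.08103, 0.93885) = 4.933° → normalised to [0°, 360°): 4.933°.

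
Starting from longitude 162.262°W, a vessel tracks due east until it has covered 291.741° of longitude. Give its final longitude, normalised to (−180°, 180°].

129.479°E

Start at -162.262°; shift +291.741° → +129.479°.
+129.479° already lies in (−180°, 180°].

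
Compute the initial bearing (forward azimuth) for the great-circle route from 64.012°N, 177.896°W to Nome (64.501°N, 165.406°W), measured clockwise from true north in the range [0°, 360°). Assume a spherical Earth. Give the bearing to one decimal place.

79.2°

Δλ = -165.406 − -177.896 = 12.490°.
θ = atan2( sin Δλ · cos φ₂ , cos φ₁ · sin φ₂ − sin φ₁ · cos φ₂ · cos Δλ )
  = atan2(0.09310, 0.01769) = 79.240° → normalised to [0°, 360°): 79.240°.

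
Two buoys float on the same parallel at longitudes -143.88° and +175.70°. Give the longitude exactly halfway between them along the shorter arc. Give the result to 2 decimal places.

-164.09°

Signed shortest Δλ from -143.88° to +175.70° is -40.42°.
Midpoint longitude = -143.88° + (-40.42°)/2 = -143.88° − 20.21° = -164.09°.
(The naïve average (-143.88 + +175.70)/2 = 15.91° is on the wrong side of the globe.)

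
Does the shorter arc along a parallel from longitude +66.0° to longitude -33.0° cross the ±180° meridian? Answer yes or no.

Signed shortest Δλ = ((-33.0 − 66.0 + 180) mod 360) − 180 = -99.0°.
Going west by 99.0° from +66.0° reaches -33.0° without touching 180°.

No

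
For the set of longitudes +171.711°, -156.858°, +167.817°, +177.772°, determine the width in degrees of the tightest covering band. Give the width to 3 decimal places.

35.325°

Sort the longitudes: -156.858°, +167.817°, +171.711°, +177.772°.
Eastward gaps between consecutive values (wrapping around): 324.675°, 3.894°, 6.061°, 25.370°.
Largest gap = 324.675° ⇒ minimal covering band is its complement: 360° − 324.675° = 35.325°.
Band runs from +167.817° eastward to -156.858°, crossing the antimeridian.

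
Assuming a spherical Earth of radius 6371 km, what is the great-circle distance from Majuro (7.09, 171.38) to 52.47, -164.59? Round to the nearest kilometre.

Δλ = -164.59 − 171.38 = -335.97°; wrapped into (−180°, 180°]: 24.03°.
Δφ = 52.47 − 7.09 = 45.38°.
a = sin²(Δφ/2) + cos φ₁ · cos φ₂ · sin²(Δλ/2) = 0.174995.
c = 2·atan2(√a, √(1−a)) = 0.86320 rad → d = 6371·c ≈ 5499.44 km.

5499 km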